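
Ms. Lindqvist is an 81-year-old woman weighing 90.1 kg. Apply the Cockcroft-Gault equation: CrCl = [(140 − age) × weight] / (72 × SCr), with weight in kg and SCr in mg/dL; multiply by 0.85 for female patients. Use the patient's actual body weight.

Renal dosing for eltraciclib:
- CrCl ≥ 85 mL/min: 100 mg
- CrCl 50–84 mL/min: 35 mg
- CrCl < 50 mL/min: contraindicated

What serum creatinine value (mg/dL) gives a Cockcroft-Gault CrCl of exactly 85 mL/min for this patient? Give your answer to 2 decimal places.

0.74 mg/dL

Standard dose requires CrCl ≥ 85 mL/min.
Set (140 − 81) × 90.1 × 0.85 / (72 × SCr) = 85
SCr = (140 − 81) × 90.1 × 0.85 / (72 × 85) = 0.738 mg/dL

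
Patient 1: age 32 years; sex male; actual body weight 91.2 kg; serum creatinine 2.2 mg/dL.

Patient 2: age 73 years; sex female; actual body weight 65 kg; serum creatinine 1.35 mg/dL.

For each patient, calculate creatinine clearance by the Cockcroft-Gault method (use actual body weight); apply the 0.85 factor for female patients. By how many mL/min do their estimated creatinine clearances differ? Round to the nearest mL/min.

24 mL/min

Patient 1: CrCl = (140 − 32) × 91.2 / (72 × 2.2) = 9849.6 / 158.40 ≈ 62.2 mL/min
Patient 2: CrCl = (140 − 73) × 65 / (72 × 1.35) × 0.85 = 4355.0 / 97.20 × 0.85 ≈ 38.1 mL/min
|62.2 − 38.1| = 24.1 mL/min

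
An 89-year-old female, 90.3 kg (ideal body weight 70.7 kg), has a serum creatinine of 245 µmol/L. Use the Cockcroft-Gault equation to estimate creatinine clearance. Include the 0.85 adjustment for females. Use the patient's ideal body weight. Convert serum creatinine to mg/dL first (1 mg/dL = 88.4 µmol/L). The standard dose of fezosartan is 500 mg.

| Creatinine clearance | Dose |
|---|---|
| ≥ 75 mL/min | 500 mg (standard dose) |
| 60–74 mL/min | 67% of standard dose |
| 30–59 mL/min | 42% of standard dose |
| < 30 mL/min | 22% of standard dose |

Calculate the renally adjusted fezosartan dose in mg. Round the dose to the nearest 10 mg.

SCr = 245 / 88.4 = 2.771 mg/dL
CrCl = (140 − 89) × 70.7 / (72 × 2.771) × 0.85 = 3605.7 / 199.51 × 0.85 ≈ 15.4 mL/min
CrCl ≈ 15 mL/min → bracket < 30 mL/min.
22% of 500 mg = 110 mg

110 mg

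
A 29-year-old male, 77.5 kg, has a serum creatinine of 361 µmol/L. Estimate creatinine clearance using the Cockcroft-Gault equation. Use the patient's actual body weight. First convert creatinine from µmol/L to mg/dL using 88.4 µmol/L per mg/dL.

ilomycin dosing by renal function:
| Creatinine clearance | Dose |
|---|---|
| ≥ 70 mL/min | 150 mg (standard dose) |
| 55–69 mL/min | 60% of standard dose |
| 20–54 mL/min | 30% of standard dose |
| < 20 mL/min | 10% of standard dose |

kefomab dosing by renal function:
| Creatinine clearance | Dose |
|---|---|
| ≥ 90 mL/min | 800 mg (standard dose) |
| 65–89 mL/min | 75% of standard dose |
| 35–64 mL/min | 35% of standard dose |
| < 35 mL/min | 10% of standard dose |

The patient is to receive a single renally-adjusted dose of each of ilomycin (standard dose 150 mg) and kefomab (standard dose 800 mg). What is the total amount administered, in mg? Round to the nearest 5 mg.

125 mg

SCr = 361 / 88.4 = 4.084 mg/dL
CrCl = (140 − 29) × 77.5 / (72 × 4.084) = 8602.5 / 294.05 ≈ 29.3 mL/min
CrCl ≈ 29 mL/min.
ilomycin: 20–54 mL/min → 30% of 150 mg = 45 mg.
kefomab: < 35 mL/min → 10% of 800 mg = 80 mg.
Total = 45 + 80 = 125 mg.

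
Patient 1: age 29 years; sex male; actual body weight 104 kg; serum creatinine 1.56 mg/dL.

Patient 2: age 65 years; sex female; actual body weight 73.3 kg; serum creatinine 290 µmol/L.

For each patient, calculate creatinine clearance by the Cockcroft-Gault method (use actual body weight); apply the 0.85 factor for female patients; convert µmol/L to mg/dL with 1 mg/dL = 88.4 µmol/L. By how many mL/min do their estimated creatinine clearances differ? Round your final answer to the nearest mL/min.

Patient 1: CrCl = (140 − 29) × 104 / (72 × 1.56) = 11544.0 / 112.32 ≈ 102.8 mL/min
Patient 2: SCr = 290 / 88.4 = 3.281 mg/dL
Patient 2: CrCl = (140 − 65) × 73.3 / (72 × 3.281) × 0.85 = 5497.5 / 236.23 × 0.85 ≈ 19.8 mL/min
|102.8 − 19.8| = 83.0 mL/min

83 mL/min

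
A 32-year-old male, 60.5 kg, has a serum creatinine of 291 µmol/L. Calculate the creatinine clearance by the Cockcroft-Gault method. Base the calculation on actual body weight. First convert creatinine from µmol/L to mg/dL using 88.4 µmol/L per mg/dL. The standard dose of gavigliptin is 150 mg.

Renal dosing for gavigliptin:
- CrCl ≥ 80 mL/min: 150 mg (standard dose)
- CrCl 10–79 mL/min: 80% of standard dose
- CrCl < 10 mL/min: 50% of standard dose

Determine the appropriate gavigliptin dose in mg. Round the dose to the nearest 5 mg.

120 mg

SCr = 291 / 88.4 = 3.292 mg/dL
CrCl = (140 − 32) × 60.5 / (72 × 3.292) = 6534.0 / 237.02 ≈ 27.6 mL/min
CrCl ≈ 28 mL/min → bracket 10–79 mL/min.
80% of 150 mg = 120 mg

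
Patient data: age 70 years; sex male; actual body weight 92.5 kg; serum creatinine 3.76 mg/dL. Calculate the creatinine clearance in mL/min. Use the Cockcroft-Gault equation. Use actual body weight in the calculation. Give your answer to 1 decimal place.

23.9 mL/min

CrCl = (140 − 70) × 92.5 / (72 × 3.76) = 6475.0 / 270.72 ≈ 23.9 mL/min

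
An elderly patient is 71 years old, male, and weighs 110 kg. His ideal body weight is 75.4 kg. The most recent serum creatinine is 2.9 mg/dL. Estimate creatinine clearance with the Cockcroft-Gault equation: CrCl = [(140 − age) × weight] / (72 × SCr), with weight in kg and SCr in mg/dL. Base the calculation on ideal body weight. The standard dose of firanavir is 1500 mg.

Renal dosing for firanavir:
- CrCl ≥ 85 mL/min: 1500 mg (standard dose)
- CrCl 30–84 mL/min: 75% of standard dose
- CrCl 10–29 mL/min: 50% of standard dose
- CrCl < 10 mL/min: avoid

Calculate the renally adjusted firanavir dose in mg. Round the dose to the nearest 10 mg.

CrCl = (140 − 71) × 75.4 / (72 × 2.9) = 5202.6 / 208.80 ≈ 24.9 mL/min
CrCl ≈ 25 mL/min → bracket 10–29 mL/min.
50% of 1500 mg = 750 mg

750 mg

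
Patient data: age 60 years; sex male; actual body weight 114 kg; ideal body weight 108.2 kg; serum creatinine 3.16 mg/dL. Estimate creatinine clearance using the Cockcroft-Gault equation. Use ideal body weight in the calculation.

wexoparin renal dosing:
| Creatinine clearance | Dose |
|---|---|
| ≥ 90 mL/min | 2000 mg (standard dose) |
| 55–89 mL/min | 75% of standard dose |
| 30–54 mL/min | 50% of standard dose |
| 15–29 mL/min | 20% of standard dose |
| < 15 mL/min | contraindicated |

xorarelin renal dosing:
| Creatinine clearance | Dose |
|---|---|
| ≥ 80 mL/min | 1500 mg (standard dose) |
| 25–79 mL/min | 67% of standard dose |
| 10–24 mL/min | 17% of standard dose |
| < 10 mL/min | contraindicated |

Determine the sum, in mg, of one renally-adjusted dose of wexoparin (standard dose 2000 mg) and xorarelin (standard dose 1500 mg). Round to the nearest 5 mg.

2005 mg

CrCl = (140 − 60) × 108.2 / (72 × 3.16) = 8656.0 / 227.52 ≈ 38.0 mL/min
CrCl ≈ 38 mL/min.
wexoparin: 30–54 mL/min → 50% of 2000 mg = 1000 mg.
xorarelin: 25–79 mL/min → 67% of 1500 mg = 1005 mg.
Total = 1000 + 1005 = 2005 mg.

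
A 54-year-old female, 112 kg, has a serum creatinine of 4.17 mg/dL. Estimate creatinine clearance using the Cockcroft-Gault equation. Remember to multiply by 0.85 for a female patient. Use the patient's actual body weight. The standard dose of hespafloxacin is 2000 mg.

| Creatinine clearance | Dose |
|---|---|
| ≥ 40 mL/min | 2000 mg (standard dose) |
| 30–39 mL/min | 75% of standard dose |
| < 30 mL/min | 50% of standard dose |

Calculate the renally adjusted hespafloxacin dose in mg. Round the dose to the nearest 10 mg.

1000 mg

CrCl = (140 − 54) × 112 / (72 × 4.17) × 0.85 = 9632.0 / 300.24 × 0.85 ≈ 27.3 mL/min
CrCl ≈ 27 mL/min → bracket < 30 mL/min.
50% of 2000 mg = 1000 mg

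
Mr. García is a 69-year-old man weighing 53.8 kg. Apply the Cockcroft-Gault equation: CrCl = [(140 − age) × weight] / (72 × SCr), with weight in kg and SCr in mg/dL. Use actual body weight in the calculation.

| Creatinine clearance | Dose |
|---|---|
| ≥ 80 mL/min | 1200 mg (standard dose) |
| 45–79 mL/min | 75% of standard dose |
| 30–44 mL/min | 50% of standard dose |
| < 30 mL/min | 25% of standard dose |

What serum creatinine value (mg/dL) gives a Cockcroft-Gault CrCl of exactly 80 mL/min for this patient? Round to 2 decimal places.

0.66 mg/dL

Standard dose requires CrCl ≥ 80 mL/min.
Set (140 − 69) × 53.8 / (72 × SCr) = 80
SCr = (140 − 69) × 53.8 / (72 × 80) = 0.663 mg/dL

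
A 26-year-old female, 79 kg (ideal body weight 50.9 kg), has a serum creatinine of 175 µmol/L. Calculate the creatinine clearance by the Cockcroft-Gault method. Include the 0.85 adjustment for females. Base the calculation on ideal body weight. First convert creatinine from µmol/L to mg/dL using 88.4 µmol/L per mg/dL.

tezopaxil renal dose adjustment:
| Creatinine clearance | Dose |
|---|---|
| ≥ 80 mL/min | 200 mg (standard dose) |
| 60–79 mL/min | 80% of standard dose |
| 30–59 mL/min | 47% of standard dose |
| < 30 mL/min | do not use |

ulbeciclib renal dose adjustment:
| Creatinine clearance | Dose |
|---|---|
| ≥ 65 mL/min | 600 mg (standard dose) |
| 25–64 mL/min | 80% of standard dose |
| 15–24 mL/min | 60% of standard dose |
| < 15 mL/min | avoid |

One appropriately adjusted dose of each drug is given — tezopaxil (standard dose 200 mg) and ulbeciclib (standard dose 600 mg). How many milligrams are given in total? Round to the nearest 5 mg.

575 mg

SCr = 175 / 88.4 = 1.98 mg/dL
CrCl = (140 − 26) × 50.9 / (72 × 1.98) × 0.85 = 5802.6 / 142.56 × 0.85 ≈ 34.6 mL/min
CrCl ≈ 35 mL/min.
tezopaxil: 30–59 mL/min → 47% of 200 mg = 94 mg.
ulbeciclib: 25–64 mL/min → 80% of 600 mg = 480 mg.
Total = 94 + 480 = 574 mg.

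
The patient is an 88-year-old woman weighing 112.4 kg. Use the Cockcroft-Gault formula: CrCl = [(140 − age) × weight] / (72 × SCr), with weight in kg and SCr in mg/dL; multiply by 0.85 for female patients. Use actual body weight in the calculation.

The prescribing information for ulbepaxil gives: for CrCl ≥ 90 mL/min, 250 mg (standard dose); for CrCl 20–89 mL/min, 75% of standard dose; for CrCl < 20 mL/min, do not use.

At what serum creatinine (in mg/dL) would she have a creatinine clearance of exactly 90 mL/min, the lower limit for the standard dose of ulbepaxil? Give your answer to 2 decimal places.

0.77 mg/dL

Standard dose requires CrCl ≥ 90 mL/min.
Set (140 − 88) × 112.4 × 0.85 / (72 × SCr) = 90
SCr = (140 − 88) × 112.4 × 0.85 / (72 × 90) = 0.767 mg/dL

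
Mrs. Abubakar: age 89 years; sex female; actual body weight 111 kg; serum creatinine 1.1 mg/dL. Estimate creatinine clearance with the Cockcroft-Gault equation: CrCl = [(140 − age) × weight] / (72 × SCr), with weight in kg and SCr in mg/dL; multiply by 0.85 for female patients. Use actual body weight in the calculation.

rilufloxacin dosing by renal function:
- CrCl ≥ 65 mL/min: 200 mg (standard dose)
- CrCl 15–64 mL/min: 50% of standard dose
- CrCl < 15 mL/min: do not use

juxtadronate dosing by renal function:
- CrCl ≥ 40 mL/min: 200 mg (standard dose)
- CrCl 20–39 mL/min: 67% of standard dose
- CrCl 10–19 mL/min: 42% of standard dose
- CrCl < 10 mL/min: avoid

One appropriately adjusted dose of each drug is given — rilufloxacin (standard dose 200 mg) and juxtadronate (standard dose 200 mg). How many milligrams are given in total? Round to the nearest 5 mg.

300 mg

CrCl = (140 − 89) × 111 / (72 × 1.1) × 0.85 = 5661.0 / 79.20 × 0.85 ≈ 60.8 mL/min
CrCl ≈ 61 mL/min.
rilufloxacin: 15–64 mL/min → 50% of 200 mg = 100 mg.
juxtadronate: ≥ 40 mL/min → 100% of 200 mg = 200 mg.
Total = 100 + 200 = 300 mg.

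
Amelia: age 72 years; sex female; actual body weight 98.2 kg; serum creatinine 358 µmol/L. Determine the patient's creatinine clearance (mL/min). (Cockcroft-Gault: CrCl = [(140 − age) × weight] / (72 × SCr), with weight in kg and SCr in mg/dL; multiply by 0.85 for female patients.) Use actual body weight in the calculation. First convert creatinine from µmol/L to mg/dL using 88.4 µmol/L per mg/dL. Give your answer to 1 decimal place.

19.5 mL/min

SCr = 358 / 88.4 = 4.05 mg/dL
CrCl = (140 − 72) × 98.2 / (72 × 4.05) × 0.85 = 6677.6 / 291.60 × 0.85 ≈ 19.5 mL/min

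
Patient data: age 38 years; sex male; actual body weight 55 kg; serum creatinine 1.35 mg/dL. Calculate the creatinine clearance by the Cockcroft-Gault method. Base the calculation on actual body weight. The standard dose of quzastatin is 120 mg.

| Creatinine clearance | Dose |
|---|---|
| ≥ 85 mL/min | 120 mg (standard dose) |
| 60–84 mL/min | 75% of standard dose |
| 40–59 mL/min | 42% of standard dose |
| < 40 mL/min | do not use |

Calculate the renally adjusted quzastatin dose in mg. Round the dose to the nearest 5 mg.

50 mg

CrCl = (140 − 38) × 55 / (72 × 1.35) = 5610.0 / 97.20 ≈ 57.7 mL/min
CrCl ≈ 58 mL/min → bracket 40–59 mL/min.
42% of 120 mg = 50.4 mg → 50 mg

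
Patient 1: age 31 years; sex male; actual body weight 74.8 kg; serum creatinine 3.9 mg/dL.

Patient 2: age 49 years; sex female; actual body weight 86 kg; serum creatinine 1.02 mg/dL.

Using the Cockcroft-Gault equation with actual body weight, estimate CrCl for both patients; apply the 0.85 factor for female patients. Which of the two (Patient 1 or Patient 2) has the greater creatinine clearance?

Patient 2

Patient 1: CrCl = (140 − 31) × 74.8 / (72 × 3.9) = 8153.2 / 280.80 ≈ 29.0 mL/min
Patient 2: CrCl = (140 − 49) × 86 / (72 × 1.02) × 0.85 = 7826.0 / 73.44 × 0.85 ≈ 90.6 mL/min
29.0 vs 90.6 mL/min → Patient 2 is higher.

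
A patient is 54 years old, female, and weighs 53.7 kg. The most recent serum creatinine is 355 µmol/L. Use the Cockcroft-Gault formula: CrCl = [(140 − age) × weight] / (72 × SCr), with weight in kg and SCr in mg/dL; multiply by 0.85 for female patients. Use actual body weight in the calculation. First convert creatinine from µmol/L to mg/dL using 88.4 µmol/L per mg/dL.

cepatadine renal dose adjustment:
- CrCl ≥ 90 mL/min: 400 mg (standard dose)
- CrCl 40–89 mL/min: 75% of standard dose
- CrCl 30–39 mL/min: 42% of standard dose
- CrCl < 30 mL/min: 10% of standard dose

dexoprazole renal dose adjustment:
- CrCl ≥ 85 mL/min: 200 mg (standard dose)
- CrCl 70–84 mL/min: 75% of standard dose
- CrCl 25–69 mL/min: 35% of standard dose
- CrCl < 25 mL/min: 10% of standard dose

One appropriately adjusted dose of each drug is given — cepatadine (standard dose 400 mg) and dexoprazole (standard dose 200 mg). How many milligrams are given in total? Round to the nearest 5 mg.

60 mg

SCr = 355 / 88.4 = 4.016 mg/dL
CrCl = (140 − 54) × 53.7 / (72 × 4.016) × 0.85 = 4618.2 / 289.15 × 0.85 ≈ 13.6 mL/min
CrCl ≈ 14 mL/min.
cepatadine: < 30 mL/min → 10% of 400 mg = 40 mg.
dexoprazole: < 25 mL/min → 10% of 200 mg = 20 mg.
Total = 40 + 20 = 60 mg.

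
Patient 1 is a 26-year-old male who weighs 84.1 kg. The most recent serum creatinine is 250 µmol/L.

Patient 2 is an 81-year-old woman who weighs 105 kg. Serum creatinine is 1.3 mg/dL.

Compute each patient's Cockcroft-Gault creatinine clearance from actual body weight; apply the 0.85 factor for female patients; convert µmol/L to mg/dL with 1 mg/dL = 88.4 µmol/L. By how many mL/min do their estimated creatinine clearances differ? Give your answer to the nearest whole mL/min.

Patient 1: SCr = 250 / 88.4 = 2.828 mg/dL
Patient 1: CrCl = (140 − 26) × 84.1 / (72 × 2.828) = 9587.4 / 203.62 ≈ 47.1 mL/min
Patient 2: CrCl = (140 − 81) × 105 / (72 × 1.3) × 0.85 = 6195.0 / 93.60 × 0.85 ≈ 56.3 mL/min
|47.1 − 56.3| = 9.2 mL/min

9 mL/min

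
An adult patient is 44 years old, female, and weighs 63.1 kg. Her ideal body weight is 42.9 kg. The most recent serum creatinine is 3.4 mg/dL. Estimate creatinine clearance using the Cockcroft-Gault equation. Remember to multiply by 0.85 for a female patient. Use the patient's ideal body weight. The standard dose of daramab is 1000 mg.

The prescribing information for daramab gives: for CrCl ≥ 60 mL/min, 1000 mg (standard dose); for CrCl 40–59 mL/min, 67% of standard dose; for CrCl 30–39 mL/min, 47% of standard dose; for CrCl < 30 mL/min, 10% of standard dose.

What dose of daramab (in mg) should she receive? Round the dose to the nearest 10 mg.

CrCl = (140 − 44) × 42.9 / (72 × 3.4) × 0.85 = 4118.4 / 244.80 × 0.85 ≈ 14.3 mL/min
CrCl ≈ 14 mL/min → bracket < 30 mL/min.
10% of 1000 mg = 100 mg

100 mg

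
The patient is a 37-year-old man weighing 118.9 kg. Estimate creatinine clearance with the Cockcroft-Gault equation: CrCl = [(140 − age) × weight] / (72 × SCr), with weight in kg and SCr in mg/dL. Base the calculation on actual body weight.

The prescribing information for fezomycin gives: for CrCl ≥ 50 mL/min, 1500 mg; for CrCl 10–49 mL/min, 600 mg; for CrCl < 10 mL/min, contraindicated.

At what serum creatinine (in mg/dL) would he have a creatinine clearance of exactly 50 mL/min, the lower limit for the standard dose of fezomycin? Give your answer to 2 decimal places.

3.40 mg/dL

Standard dose requires CrCl ≥ 50 mL/min.
Set (140 − 37) × 118.9 / (72 × SCr) = 50
SCr = (140 − 37) × 118.9 / (72 × 50) = 3.402 mg/dL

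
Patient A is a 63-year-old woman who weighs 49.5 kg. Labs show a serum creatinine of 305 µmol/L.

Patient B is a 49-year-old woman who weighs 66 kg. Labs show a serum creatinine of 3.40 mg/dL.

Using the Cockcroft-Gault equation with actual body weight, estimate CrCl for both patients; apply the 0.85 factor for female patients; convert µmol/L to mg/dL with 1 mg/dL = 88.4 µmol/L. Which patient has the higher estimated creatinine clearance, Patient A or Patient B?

Patient A: SCr = 305 / 88.4 = 3.45 mg/dL
Patient A: CrCl = (140 − 63) × 49.5 / (72 × 3.45) × 0.85 = 3811.5 / 248.40 × 0.85 ≈ 13.0 mL/min
Patient B: CrCl = (140 − 49) × 66 / (72 × 3.4) × 0.85 = 6006.0 / 244.80 × 0.85 ≈ 20.9 mL/min
13.0 vs 20.9 mL/min → Patient B is higher.

Patient B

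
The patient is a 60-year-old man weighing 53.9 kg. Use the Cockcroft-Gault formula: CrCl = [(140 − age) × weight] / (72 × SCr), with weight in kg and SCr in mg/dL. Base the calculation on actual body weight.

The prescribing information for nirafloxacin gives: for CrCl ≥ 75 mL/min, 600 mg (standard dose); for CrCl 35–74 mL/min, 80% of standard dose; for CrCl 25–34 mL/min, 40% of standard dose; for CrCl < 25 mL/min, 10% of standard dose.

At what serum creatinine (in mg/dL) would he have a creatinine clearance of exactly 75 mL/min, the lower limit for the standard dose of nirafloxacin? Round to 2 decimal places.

Standard dose requires CrCl ≥ 75 mL/min.
Set (140 − 60) × 53.9 / (72 × SCr) = 75
SCr = (140 − 60) × 53.9 / (72 × 75) = 0.799 mg/dL

0.80 mg/dL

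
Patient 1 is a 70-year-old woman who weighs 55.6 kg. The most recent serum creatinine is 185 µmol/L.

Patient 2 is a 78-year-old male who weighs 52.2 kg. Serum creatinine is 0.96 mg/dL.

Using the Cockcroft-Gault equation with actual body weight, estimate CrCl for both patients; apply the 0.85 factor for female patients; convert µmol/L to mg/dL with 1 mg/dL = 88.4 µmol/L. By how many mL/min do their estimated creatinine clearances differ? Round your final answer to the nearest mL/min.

25 mL/min

Patient 1: SCr = 185 / 88.4 = 2.093 mg/dL
Patient 1: CrCl = (140 − 70) × 55.6 / (72 × 2.093) × 0.85 = 3892.0 / 150.70 × 0.85 ≈ 22.0 mL/min
Patient 2: CrCl = (140 − 78) × 52.2 / (72 × 0.96) = 3236.4 / 69.12 ≈ 46.8 mL/min
|22.0 − 46.8| = 24.8 mL/min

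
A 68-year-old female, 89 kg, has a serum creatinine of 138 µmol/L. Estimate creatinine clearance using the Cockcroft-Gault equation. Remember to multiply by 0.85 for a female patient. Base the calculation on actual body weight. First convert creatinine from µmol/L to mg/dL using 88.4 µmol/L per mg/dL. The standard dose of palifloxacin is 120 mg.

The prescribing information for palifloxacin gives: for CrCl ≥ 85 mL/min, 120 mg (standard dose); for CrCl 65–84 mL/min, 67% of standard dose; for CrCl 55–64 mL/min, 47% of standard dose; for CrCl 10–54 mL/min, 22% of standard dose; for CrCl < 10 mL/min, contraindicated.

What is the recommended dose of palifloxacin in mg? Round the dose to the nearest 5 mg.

SCr = 138 / 88.4 = 1.561 mg/dL
CrCl = (140 − 68) × 89 / (72 × 1.561) × 0.85 = 6408.0 / 112.39 × 0.85 ≈ 48.5 mL/min
CrCl ≈ 48 mL/min → bracket 10–54 mL/min.
22% of 120 mg = 26.4 mg → 25 mg

25 mg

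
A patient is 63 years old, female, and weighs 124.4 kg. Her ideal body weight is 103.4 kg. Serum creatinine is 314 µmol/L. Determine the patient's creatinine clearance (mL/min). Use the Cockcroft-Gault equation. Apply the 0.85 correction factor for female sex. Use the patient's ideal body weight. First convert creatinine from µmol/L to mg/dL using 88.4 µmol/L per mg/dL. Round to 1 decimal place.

26.5 mL/min

SCr = 314 / 88.4 = 3.552 mg/dL
CrCl = (140 − 63) × 103.4 / (72 × 3.552) × 0.85 = 7961.8 / 255.74 × 0.85 ≈ 26.5 mL/min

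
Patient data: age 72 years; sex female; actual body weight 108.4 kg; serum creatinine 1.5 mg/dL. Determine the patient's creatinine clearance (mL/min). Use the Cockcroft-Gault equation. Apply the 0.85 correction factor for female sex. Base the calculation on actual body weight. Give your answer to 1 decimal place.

58.0 mL/min

CrCl = (140 − 72) × 108.4 / (72 × 1.5) × 0.85 = 7371.2 / 108.00 × 0.85 ≈ 58.0 mL/min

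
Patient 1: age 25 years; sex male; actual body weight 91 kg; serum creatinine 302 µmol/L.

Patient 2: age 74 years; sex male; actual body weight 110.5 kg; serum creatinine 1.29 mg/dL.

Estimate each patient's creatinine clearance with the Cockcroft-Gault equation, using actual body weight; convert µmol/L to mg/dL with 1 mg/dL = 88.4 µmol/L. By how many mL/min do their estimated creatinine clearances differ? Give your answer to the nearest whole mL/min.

Patient 1: SCr = 302 / 88.4 = 3.416 mg/dL
Patient 1: CrCl = (140 − 25) × 91 / (72 × 3.416) = 10465.0 / 245.95 ≈ 42.5 mL/min
Patient 2: CrCl = (140 − 74) × 110.5 / (72 × 1.29) = 7293.0 / 92.88 ≈ 78.5 mL/min
|42.5 − 78.5| = 36.0 mL/min

36 mL/min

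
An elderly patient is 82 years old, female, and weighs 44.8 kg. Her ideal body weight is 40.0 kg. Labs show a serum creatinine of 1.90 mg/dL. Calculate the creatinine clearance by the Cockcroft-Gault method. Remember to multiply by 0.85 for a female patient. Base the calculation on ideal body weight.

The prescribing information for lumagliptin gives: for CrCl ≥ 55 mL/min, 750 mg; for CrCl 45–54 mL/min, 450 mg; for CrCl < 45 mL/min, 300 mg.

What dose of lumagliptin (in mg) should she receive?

300 mg

CrCl = (140 − 82) × 40 / (72 × 1.9) × 0.85 = 2320.0 / 136.80 × 0.85 ≈ 14.4 mL/min
CrCl ≈ 14 mL/min → bracket < 45 mL/min.
Dose for this bracket: 300 mg.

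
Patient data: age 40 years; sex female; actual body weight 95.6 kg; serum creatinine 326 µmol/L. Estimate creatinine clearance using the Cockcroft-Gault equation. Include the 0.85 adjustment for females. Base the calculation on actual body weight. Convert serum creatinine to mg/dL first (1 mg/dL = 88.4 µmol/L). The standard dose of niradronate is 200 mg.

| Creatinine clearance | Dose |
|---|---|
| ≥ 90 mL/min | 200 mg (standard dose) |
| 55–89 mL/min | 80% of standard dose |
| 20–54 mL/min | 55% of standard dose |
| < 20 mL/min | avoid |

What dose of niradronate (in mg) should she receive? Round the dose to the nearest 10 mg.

110 mg

SCr = 326 / 88.4 = 3.688 mg/dL
CrCl = (140 − 40) × 95.6 / (72 × 3.688) × 0.85 = 9560.0 / 265.54 × 0.85 ≈ 30.6 mL/min
CrCl ≈ 31 mL/min → bracket 20–54 mL/min.
55% of 200 mg = 110 mg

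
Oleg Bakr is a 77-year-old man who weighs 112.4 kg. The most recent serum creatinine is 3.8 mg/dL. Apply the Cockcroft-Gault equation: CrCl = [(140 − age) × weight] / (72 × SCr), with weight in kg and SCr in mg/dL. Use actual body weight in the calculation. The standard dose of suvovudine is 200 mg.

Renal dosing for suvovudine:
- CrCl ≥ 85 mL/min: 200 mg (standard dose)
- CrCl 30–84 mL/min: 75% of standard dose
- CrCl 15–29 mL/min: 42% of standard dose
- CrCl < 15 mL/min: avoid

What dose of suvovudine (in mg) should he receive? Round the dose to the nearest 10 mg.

CrCl = (140 − 77) × 112.4 / (72 × 3.8) = 7081.2 / 273.60 ≈ 25.9 mL/min
CrCl ≈ 26 mL/min → bracket 15–29 mL/min.
42% of 200 mg = 84 mg → 80 mg

80 mg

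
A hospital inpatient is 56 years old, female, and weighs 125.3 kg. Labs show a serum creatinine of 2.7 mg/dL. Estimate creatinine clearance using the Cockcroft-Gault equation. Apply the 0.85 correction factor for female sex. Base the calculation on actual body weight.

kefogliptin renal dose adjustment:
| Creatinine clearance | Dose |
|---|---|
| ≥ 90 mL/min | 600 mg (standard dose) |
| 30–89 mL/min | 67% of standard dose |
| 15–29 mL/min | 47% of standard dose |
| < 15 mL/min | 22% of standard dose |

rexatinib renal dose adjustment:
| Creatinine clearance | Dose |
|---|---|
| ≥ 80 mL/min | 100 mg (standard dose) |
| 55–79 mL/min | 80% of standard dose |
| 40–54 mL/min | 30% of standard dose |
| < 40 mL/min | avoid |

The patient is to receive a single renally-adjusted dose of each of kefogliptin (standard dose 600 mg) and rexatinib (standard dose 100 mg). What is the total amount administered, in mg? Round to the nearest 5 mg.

CrCl = (140 − 56) × 125.3 / (72 × 2.7) × 0.85 = 10525.2 / 194.40 × 0.85 ≈ 46.0 mL/min
CrCl ≈ 46 mL/min.
kefogliptin: 30–89 mL/min → 67% of 600 mg = 402 mg.
rexatinib: 40–54 mL/min → 30% of 100 mg = 30 mg.
Total = 402 + 30 = 432 mg.

430 mg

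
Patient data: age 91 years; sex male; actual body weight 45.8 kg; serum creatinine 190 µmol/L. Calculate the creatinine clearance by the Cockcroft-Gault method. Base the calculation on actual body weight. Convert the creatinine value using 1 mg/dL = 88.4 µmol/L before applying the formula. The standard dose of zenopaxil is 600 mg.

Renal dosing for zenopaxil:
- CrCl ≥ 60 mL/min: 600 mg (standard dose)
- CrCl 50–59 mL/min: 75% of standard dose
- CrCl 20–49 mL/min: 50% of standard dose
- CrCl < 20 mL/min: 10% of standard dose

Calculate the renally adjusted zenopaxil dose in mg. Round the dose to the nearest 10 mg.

60 mg

SCr = 190 / 88.4 = 2.149 mg/dL
CrCl = (140 − 91) × 45.8 / (72 × 2.149) = 2244.2 / 154.73 ≈ 14.5 mL/min
CrCl ≈ 15 mL/min → bracket < 20 mL/min.
10% of 600 mg = 60 mg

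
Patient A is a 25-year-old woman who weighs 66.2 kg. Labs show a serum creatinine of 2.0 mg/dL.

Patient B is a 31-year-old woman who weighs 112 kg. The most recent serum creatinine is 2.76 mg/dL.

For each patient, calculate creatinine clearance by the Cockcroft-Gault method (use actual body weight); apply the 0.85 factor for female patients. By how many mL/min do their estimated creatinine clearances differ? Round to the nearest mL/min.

Patient A: CrCl = (140 − 25) × 66.2 / (72 × 2) × 0.85 = 7613.0 / 144.00 × 0.85 ≈ 44.9 mL/min
Patient B: CrCl = (140 − 31) × 112 / (72 × 2.76) × 0.85 = 12208.0 / 198.72 × 0.85 ≈ 52.2 mL/min
|44.9 − 52.2| = 7.3 mL/min

7 mL/min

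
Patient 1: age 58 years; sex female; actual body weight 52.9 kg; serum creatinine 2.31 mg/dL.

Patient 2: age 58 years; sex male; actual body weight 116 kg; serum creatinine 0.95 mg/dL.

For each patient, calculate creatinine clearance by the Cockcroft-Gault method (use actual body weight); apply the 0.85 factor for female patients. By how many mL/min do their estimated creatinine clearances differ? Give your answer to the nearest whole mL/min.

117 mL/min

Patient 1: CrCl = (140 − 58) × 52.9 / (72 × 2.31) × 0.85 = 4337.8 / 166.32 × 0.85 ≈ 22.2 mL/min
Patient 2: CrCl = (140 − 58) × 116 / (72 × 0.95) = 9512.0 / 68.40 ≈ 139.1 mL/min
|22.2 − 139.1| = 116.9 mL/min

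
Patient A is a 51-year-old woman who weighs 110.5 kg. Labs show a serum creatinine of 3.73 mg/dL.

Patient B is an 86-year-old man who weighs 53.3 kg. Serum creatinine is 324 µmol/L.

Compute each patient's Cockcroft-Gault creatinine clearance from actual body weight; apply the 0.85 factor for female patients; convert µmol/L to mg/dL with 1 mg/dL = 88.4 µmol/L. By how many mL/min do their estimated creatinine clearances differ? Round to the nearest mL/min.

Patient A: CrCl = (140 − 51) × 110.5 / (72 × 3.73) × 0.85 = 9834.5 / 268.56 × 0.85 ≈ 31.1 mL/min
Patient B: SCr = 324 / 88.4 = 3.665 mg/dL
Patient B: CrCl = (140 − 86) × 53.3 / (72 × 3.665) = 2878.2 / 263.88 ≈ 10.9 mL/min
|31.1 − 10.9| = 20.2 mL/min

20 mL/min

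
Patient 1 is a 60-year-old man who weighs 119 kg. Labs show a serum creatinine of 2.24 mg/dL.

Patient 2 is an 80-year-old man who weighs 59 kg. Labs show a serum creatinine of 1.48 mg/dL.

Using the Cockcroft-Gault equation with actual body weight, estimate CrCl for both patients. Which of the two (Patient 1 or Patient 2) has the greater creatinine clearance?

Patient 1: CrCl = (140 − 60) × 119 / (72 × 2.24) = 9520.0 / 161.28 ≈ 59.0 mL/min
Patient 2: CrCl = (140 − 80) × 59 / (72 × 1.48) = 3540.0 / 106.56 ≈ 33.2 mL/min
59.0 vs 33.2 mL/min → Patient 1 is higher.

Patient 1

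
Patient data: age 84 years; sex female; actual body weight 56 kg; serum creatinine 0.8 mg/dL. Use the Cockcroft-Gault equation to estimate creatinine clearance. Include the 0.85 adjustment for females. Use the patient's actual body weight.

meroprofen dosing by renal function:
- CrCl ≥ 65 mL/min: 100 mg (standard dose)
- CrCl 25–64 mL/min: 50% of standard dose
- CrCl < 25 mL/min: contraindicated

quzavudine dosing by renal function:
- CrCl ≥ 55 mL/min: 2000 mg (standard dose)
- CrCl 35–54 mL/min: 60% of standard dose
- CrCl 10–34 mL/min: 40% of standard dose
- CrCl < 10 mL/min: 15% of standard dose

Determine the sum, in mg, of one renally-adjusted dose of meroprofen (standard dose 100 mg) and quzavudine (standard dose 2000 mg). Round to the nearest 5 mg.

CrCl = (140 − 84) × 56 / (72 × 0.8) × 0.85 = 3136.0 / 57.60 × 0.85 ≈ 46.3 mL/min
CrCl ≈ 46 mL/min.
meroprofen: 25–64 mL/min → 50% of 100 mg = 50 mg.
quzavudine: 35–54 mL/min → 60% of 2000 mg = 1200 mg.
Total = 50 + 1200 = 1250 mg.

1250 mg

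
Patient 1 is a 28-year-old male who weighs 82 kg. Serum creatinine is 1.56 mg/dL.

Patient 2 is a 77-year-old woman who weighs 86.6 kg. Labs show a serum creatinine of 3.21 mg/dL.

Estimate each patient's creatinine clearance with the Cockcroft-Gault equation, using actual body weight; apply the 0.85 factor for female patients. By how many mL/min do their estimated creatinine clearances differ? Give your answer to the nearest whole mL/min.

Patient 1: CrCl = (140 − 28) × 82 / (72 × 1.56) = 9184.0 / 112.32 ≈ 81.8 mL/min
Patient 2: CrCl = (140 − 77) × 86.6 / (72 × 3.21) × 0.85 = 5455.8 / 231.12 × 0.85 ≈ 20.1 mL/min
|81.8 − 20.1| = 61.7 mL/min

62 mL/min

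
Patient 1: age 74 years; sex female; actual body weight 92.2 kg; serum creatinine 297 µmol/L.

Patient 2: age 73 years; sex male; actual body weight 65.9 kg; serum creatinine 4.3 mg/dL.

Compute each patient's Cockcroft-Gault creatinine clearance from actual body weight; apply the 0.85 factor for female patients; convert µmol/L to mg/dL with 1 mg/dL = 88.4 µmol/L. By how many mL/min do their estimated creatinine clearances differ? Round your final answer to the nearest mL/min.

7 mL/min

Patient 1: SCr = 297 / 88.4 = 3.36 mg/dL
Patient 1: CrCl = (140 − 74) × 92.2 / (72 × 3.36) × 0.85 = 6085.2 / 241.92 × 0.85 ≈ 21.4 mL/min
Patient 2: CrCl = (140 − 73) × 65.9 / (72 × 4.3) = 4415.3 / 309.60 ≈ 14.3 mL/min
|21.4 − 14.3| = 7.1 mL/min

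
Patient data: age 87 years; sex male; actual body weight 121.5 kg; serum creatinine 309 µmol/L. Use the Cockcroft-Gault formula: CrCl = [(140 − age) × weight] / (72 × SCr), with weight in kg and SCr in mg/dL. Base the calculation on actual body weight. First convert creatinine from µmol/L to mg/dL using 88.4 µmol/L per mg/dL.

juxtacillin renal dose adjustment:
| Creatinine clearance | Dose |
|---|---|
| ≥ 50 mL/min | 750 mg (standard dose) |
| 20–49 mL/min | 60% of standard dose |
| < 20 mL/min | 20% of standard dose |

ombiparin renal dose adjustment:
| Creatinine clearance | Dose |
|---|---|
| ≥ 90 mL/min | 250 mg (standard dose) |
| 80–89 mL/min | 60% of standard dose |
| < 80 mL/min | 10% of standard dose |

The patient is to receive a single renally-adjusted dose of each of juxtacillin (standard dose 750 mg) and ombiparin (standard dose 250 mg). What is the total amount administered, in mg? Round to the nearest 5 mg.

475 mg

SCr = 309 / 88.4 = 3.495 mg/dL
CrCl = (140 − 87) × 121.5 / (72 × 3.495) = 6439.5 / 251.64 ≈ 25.6 mL/min
CrCl ≈ 26 mL/min.
juxtacillin: 20–49 mL/min → 60% of 750 mg = 450 mg.
ombiparin: < 80 mL/min → 10% of 250 mg = 25 mg.
Total = 450 + 25 = 475 mg.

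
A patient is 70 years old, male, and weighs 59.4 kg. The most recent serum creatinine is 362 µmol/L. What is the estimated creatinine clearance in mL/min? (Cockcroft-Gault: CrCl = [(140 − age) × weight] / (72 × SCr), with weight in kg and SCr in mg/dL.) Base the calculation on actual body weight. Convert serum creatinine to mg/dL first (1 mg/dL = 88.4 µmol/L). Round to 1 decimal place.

14.1 mL/min

SCr = 362 / 88.4 = 4.095 mg/dL
CrCl = (140 − 70) × 59.4 / (72 × 4.095) = 4158.0 / 294.84 ≈ 14.1 mL/min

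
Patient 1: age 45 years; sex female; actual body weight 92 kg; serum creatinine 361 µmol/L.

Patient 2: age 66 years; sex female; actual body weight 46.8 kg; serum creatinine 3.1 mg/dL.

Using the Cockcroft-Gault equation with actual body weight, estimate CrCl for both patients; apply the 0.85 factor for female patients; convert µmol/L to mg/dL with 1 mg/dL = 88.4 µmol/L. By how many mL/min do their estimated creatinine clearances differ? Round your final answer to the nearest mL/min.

Patient 1: SCr = 361 / 88.4 = 4.084 mg/dL
Patient 1: CrCl = (140 − 45) × 92 / (72 × 4.084) × 0.85 = 8740.0 / 294.05 × 0.85 ≈ 25.3 mL/min
Patient 2: CrCl = (140 − 66) × 46.8 / (72 × 3.1) × 0.85 = 3463.2 / 223.20 × 0.85 ≈ 13.2 mL/min
|25.3 − 13.2| = 12.1 mL/min

12 mL/min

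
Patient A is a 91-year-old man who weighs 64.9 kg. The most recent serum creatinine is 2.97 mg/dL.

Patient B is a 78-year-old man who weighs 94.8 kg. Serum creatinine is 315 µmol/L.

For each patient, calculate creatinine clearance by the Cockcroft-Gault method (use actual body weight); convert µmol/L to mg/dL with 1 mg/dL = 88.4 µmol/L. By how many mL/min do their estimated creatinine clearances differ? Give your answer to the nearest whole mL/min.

8 mL/min

Patient A: CrCl = (140 − 91) × 64.9 / (72 × 2.97) = 3180.1 / 213.84 ≈ 14.9 mL/min
Patient B: SCr = 315 / 88.4 = 3.563 mg/dL
Patient B: CrCl = (140 − 78) × 94.8 / (72 × 3.563) = 5877.6 / 256.54 ≈ 22.9 mL/min
|14.9 − 22.9| = 8.0 mL/min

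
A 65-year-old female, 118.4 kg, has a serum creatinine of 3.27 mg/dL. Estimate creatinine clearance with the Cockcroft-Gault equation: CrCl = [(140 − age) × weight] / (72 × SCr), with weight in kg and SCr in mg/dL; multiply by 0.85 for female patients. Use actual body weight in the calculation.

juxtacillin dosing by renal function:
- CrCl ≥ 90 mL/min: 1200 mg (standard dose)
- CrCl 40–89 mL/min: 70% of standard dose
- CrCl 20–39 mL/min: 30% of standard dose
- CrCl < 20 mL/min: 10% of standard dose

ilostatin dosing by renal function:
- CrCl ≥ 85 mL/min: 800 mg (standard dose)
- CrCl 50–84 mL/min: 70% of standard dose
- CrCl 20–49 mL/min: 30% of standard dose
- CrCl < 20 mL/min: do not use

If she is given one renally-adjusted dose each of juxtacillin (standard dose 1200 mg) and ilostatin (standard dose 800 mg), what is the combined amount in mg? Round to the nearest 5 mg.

600 mg

CrCl = (140 − 65) × 118.4 / (72 × 3.27) × 0.85 = 8880.0 / 235.44 × 0.85 ≈ 32.1 mL/min
CrCl ≈ 32 mL/min.
juxtacillin: 20–39 mL/min → 30% of 1200 mg = 360 mg.
ilostatin: 20–49 mL/min → 30% of 800 mg = 240 mg.
Total = 360 + 240 = 600 mg.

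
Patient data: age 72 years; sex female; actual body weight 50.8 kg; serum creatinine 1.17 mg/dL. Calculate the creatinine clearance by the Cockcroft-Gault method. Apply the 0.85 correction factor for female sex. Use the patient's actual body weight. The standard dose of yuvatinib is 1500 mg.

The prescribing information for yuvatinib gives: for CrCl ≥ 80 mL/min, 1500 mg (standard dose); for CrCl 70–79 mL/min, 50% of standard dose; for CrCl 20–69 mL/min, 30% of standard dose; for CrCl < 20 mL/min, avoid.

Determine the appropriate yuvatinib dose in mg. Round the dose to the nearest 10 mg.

CrCl = (140 − 72) × 50.8 / (72 × 1.17) × 0.85 = 3454.4 / 84.24 × 0.85 ≈ 34.9 mL/min
CrCl ≈ 35 mL/min → bracket 20–69 mL/min.
30% of 1500 mg = 450 mg

450 mg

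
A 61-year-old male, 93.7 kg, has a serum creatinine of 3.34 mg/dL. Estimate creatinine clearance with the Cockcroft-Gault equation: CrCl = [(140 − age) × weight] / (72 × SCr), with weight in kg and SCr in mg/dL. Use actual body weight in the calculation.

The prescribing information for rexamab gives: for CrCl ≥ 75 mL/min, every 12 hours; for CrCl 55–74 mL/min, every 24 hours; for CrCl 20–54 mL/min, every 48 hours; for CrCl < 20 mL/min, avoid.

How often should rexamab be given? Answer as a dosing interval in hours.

every 48 hours

CrCl = (140 − 61) × 93.7 / (72 × 3.34) = 7402.3 / 240.48 ≈ 30.8 mL/min
CrCl ≈ 31 mL/min → bracket 20–54 mL/min → every 48 hours.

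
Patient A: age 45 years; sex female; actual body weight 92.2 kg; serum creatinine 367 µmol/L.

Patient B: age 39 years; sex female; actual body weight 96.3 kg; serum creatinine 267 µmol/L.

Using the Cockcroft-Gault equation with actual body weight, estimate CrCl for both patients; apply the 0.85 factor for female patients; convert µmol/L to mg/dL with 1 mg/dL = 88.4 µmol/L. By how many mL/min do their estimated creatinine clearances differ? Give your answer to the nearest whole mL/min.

13 mL/min

Patient A: SCr = 367 / 88.4 = 4.152 mg/dL
Patient A: CrCl = (140 − 45) × 92.2 / (72 × 4.152) × 0.85 = 8759.0 / 298.94 × 0.85 ≈ 24.9 mL/min
Patient B: SCr = 267 / 88.4 = 3.02 mg/dL
Patient B: CrCl = (140 − 39) × 96.3 / (72 × 3.02) × 0.85 = 9726.3 / 217.44 × 0.85 ≈ 38.0 mL/min
|24.9 − 38.0| = 13.1 mL/min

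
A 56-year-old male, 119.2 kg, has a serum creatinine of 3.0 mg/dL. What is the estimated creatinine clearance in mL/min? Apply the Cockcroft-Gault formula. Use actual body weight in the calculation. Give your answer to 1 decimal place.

46.4 mL/min

CrCl = (140 − 56) × 119.2 / (72 × 3) = 10012.8 / 216.00 ≈ 46.4 mL/min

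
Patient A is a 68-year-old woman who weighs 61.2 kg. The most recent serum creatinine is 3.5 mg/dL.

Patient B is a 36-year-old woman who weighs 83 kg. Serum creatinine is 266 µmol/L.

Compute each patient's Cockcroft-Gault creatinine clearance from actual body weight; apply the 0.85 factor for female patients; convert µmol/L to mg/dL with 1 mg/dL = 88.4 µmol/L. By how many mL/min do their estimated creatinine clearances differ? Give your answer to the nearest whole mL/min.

19 mL/min

Patient A: CrCl = (140 − 68) × 61.2 / (72 × 3.5) × 0.85 = 4406.4 / 252.00 × 0.85 ≈ 14.9 mL/min
Patient B: SCr = 266 / 88.4 = 3.009 mg/dL
Patient B: CrCl = (140 − 36) × 83 / (72 × 3.009) × 0.85 = 8632.0 / 216.65 × 0.85 ≈ 33.9 mL/min
|14.9 − 33.9| = 19.0 mL/min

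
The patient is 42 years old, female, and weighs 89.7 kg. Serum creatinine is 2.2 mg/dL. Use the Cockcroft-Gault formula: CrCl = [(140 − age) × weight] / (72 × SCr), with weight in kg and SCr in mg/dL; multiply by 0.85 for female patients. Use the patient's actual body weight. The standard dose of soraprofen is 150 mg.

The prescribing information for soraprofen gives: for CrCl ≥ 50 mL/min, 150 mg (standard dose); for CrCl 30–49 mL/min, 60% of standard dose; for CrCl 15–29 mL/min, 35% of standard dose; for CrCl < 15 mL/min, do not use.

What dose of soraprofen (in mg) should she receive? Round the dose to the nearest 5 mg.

CrCl = (140 − 42) × 89.7 / (72 × 2.2) × 0.85 = 8790.6 / 158.40 × 0.85 ≈ 47.2 mL/min
CrCl ≈ 47 mL/min → bracket 30–49 mL/min.
60% of 150 mg = 90 mg

90 mg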